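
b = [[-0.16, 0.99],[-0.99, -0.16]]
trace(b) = -0.32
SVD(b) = [[-0.16, -0.99],  [-0.99, 0.16]] @ diag([1.002845950283492, 1.0028459502834917]) @ [[1.0, 0.00],[-0.00, -1.00]]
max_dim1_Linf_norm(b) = 0.99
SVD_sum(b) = [[-0.16, 0.0], [-0.99, 0.00]] + [[0.00, 0.99], [0.00, -0.16]]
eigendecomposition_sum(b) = [[-0.08+0.50j, (0.5+0.08j)], [(-0.5-0.08j), -0.08+0.50j]] + [[(-0.08-0.5j), (0.5-0.08j)], [(-0.5+0.08j), -0.08-0.50j]]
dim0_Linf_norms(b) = [0.99, 0.99]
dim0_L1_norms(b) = [1.15, 1.15]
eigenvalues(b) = [(-0.16+0.99j), (-0.16-0.99j)]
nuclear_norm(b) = 2.01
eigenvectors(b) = [[0.71+0.00j, (0.71-0j)], [0.00+0.71j, 0.00-0.71j]]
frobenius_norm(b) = 1.42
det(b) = 1.01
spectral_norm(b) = 1.00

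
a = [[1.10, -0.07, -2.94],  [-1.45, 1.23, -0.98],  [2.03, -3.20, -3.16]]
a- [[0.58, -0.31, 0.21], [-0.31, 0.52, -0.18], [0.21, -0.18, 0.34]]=[[0.52, 0.24, -3.15], [-1.14, 0.71, -0.80], [1.82, -3.02, -3.5]]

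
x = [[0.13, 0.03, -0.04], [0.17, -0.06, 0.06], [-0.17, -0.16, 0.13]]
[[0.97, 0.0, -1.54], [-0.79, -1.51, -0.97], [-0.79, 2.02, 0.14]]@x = [[0.39, 0.28, -0.24], [-0.19, 0.22, -0.19], [0.22, -0.17, 0.17]]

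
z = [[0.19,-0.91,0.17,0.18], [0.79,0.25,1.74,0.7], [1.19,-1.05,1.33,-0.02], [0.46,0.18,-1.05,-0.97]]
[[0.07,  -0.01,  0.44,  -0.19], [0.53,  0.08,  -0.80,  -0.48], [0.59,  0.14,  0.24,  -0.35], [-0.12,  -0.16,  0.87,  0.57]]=z@[[0.13, -0.29, 0.68, 0.12], [-0.02, -0.05, -0.45, 0.14], [0.31, 0.32, -0.78, -0.26], [-0.15, -0.33, 0.19, -0.22]]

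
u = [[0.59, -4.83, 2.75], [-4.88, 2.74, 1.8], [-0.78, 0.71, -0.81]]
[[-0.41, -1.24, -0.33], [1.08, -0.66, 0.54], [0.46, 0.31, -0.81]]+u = [[0.18, -6.07, 2.42], [-3.8, 2.08, 2.34], [-0.32, 1.02, -1.62]]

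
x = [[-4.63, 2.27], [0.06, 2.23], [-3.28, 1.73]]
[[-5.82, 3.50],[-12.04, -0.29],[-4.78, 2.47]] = x @ [[-1.37,-0.81], [-5.36,-0.11]]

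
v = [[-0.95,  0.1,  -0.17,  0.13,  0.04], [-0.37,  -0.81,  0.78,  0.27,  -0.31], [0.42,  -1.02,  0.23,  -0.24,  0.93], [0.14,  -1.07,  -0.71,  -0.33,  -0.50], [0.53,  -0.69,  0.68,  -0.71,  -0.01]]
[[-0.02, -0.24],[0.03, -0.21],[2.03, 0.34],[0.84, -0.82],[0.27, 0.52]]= v@[[0.08, 0.15], [-1.01, 0.37], [-0.54, 0.53], [0.12, -0.48], [1.20, 0.45]]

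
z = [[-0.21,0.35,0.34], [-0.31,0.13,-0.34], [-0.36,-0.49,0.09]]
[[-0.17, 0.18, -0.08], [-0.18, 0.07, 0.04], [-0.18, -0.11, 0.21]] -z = [[0.04, -0.17, -0.42],[0.13, -0.06, 0.38],[0.18, 0.38, 0.12]]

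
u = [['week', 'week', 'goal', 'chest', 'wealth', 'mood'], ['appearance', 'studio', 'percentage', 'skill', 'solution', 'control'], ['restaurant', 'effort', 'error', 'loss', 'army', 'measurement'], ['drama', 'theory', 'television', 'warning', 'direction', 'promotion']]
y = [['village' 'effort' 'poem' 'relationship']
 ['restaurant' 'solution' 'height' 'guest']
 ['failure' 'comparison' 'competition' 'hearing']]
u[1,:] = ['appearance', 'studio', 'percentage', 'skill', 'solution', 'control']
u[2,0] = 'restaurant'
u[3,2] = 'television'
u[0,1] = 'week'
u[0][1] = 'week'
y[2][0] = 'failure'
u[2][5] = 'measurement'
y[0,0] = 'village'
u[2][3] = 'loss'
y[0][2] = 'poem'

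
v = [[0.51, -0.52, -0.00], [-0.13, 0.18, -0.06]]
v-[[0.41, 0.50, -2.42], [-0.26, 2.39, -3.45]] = [[0.10,  -1.02,  2.42], [0.13,  -2.21,  3.39]]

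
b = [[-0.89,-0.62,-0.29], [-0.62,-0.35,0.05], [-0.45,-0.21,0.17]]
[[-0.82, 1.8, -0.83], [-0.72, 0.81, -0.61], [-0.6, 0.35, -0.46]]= b @[[1.66,-0.93,0.15], [-0.93,-0.88,1.4], [-0.28,-1.48,-0.60]]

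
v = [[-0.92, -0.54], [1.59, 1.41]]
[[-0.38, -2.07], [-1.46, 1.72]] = v@ [[3.01, 4.53],[-4.43, -3.89]]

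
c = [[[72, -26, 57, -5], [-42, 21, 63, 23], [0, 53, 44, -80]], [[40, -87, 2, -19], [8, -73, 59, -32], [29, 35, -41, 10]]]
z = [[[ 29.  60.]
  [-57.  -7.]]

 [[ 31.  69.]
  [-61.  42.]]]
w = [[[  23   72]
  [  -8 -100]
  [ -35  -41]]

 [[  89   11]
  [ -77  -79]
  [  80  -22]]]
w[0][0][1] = 72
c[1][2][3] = 10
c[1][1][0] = 8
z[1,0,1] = 69.0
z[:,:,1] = [[60.0, -7.0], [69.0, 42.0]]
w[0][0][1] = 72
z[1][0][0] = 31.0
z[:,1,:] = [[-57.0, -7.0], [-61.0, 42.0]]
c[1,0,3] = -19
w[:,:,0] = [[23, -8, -35], [89, -77, 80]]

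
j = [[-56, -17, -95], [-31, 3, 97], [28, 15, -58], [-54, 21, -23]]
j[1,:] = [-31, 3, 97]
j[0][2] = -95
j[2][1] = 15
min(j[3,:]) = -54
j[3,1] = 21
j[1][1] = 3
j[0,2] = -95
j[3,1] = 21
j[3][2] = -23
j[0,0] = -56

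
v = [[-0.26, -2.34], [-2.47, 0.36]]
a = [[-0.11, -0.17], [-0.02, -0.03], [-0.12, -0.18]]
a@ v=[[0.45, 0.2], [0.08, 0.04], [0.48, 0.22]]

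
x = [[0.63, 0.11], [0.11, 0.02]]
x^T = [[0.63, 0.11], [0.11, 0.02]]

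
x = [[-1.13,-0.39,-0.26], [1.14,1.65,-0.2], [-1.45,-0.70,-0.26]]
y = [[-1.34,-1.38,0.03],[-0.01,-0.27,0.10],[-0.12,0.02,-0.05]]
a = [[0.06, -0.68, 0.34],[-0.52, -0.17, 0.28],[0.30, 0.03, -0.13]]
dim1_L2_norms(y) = [1.92, 0.29, 0.13]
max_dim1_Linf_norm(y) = 1.38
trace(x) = 0.26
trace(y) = -1.66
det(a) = 0.00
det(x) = -0.00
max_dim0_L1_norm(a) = 0.88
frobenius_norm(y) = 1.95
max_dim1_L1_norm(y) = 2.75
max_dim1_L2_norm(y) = 1.92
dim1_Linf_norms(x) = [1.13, 1.65, 1.45]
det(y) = 0.00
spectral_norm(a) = 0.85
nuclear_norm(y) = 2.17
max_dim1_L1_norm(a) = 1.08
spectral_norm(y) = 1.94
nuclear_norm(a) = 1.44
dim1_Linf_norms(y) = [1.38, 0.27, 0.12]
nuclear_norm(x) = 3.61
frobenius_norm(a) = 1.03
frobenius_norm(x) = 2.87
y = a @ x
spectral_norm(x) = 2.73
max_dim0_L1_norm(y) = 1.67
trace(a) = -0.24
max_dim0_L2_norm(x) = 2.16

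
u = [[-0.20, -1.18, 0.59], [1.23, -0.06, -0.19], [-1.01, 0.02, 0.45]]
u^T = [[-0.20, 1.23, -1.01], [-1.18, -0.06, 0.02], [0.59, -0.19, 0.45]]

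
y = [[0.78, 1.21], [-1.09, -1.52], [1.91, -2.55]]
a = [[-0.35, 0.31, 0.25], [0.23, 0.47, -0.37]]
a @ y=[[-0.13, -1.53], [-1.04, 0.51]]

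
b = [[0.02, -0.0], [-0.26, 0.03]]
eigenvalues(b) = [0.03, 0.02]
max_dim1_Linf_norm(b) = 0.26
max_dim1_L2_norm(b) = 0.26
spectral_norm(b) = 0.26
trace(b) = 0.05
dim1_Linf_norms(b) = [0.02, 0.26]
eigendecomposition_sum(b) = [[0.0, 0.00], [-0.78, 0.03]] + [[0.02, 0.00],[0.52, 0.0]]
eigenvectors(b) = [[0.00, 0.04], [1.00, 1.00]]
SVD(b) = [[-0.08, 1.0], [1.0, 0.08]] @ diag([0.26247814126131414, 0.0022859046361603957]) @ [[-0.99, 0.11], [0.11, 0.99]]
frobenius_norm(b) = 0.26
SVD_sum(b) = [[0.02, -0.0], [-0.26, 0.03]] + [[0.00, 0.00], [0.0, 0.0]]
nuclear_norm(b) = 0.26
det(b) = 0.00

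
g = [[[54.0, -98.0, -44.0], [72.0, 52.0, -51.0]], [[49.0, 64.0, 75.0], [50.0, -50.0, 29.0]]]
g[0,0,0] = 54.0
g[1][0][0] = 49.0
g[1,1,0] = 50.0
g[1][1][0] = 50.0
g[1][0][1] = 64.0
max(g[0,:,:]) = 72.0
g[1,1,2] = 29.0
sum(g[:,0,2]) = 31.0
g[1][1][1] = -50.0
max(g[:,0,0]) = 54.0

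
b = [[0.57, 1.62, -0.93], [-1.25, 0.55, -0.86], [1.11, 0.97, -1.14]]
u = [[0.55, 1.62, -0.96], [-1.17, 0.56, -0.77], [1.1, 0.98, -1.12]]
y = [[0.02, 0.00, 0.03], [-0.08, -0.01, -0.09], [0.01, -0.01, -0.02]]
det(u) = -1.73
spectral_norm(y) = 0.13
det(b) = -2.04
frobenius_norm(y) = 0.13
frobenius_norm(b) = 3.15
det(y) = 0.00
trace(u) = -0.01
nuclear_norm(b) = 4.75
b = y + u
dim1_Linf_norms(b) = [1.62, 1.25, 1.14]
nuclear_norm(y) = 0.15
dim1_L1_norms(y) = [0.05, 0.18, 0.04]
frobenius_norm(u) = 3.09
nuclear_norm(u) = 4.61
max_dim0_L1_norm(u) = 3.16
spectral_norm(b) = 2.66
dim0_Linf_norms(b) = [1.25, 1.62, 1.14]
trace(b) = -0.02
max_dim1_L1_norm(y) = 0.18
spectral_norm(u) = 2.66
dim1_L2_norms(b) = [1.95, 1.61, 1.86]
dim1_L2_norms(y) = [0.04, 0.12, 0.02]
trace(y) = -0.01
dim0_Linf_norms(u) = [1.17, 1.62, 1.12]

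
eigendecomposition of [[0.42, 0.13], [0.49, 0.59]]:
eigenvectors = [[-0.58, -0.35], [0.81, -0.94]]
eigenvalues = [0.24, 0.77]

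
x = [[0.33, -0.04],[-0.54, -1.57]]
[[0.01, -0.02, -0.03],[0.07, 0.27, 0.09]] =x @ [[0.02, -0.07, -0.08], [-0.05, -0.15, -0.03]]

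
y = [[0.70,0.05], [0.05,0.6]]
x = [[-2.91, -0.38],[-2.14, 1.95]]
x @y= [[-2.06, -0.37], [-1.4, 1.06]]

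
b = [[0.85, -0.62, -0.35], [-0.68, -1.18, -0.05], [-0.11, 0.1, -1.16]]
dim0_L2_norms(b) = [1.09, 1.34, 1.21]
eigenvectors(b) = [[-0.96+0.00j, 0.15-0.02j, (0.15+0.02j)], [0.29+0.00j, (0.82+0j), 0.82-0.00j], [0.06+0.00j, -0.53-0.16j, (-0.53+0.16j)]]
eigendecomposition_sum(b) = [[0.97+0.00j, (-0.27+0j), (-0.15+0j)], [(-0.29-0j), 0.08+0.00j, 0.04-0.00j], [(-0.06-0j), 0.02+0.00j, 0.01-0.00j]] + [[(-0.06-0.14j), -0.17-0.33j, (-0.1-0.58j)],[(-0.19-0.76j), -0.63-1.86j, -0.05-3.14j],[-0.02+0.53j, (0.04+1.32j), -0.58+2.03j]] + [[-0.06+0.14j,  -0.17+0.33j,  (-0.1+0.58j)],[-0.19+0.76j,  -0.63+1.86j,  -0.05+3.14j],[-0.02-0.53j,  0.04-1.32j,  (-0.58-2.03j)]]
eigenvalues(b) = [(1.06+0j), (-1.27+0.03j), (-1.27-0.03j)]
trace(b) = -1.49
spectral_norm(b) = 1.38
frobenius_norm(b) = 2.11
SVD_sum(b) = [[-0.12,-0.38,-0.10], [-0.38,-1.20,-0.32], [-0.07,-0.21,-0.05]] + [[0.28, 0.06, -0.56], [-0.16, -0.03, 0.33], [0.44, 0.09, -0.88]] + [[0.69,-0.30,0.31],[-0.13,0.06,-0.06],[-0.49,0.21,-0.22]]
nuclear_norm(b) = 3.63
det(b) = 1.72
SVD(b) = [[0.29, -0.51, -0.81], [0.94, 0.3, 0.15], [0.16, -0.8, 0.57]] @ diag([1.3832306297319168, 1.23380075759033, 1.0093605478425303]) @ [[-0.29, -0.92, -0.24],[-0.45, -0.09, 0.89],[-0.84, 0.37, -0.39]]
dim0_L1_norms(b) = [1.64, 1.9, 1.56]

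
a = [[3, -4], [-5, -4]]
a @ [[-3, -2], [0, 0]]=[[-9, -6], [15, 10]]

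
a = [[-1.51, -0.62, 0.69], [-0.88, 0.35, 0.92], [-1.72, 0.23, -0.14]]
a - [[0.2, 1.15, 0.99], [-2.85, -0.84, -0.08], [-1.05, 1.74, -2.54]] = [[-1.71, -1.77, -0.30],[1.97, 1.19, 1.0],[-0.67, -1.51, 2.4]]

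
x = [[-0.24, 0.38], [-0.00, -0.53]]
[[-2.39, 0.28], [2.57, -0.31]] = x@[[2.3, -0.22], [-4.84, 0.59]]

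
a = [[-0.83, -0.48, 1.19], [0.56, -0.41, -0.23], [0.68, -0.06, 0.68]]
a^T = [[-0.83, 0.56, 0.68], [-0.48, -0.41, -0.06], [1.19, -0.23, 0.68]]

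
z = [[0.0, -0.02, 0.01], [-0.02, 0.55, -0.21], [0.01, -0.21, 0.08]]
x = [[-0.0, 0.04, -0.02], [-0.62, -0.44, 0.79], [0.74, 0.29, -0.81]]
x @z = [[-0.0, 0.03, -0.01], [0.02, -0.40, 0.15], [-0.01, 0.31, -0.12]]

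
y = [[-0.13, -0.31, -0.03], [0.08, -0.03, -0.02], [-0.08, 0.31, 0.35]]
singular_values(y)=[0.53, 0.25, 0.06]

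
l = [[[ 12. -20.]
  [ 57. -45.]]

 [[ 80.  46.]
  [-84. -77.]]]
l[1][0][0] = 80.0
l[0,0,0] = 12.0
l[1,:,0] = [80.0, -84.0]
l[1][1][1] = -77.0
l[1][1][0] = -84.0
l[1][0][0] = 80.0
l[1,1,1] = -77.0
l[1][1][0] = -84.0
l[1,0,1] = 46.0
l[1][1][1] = -77.0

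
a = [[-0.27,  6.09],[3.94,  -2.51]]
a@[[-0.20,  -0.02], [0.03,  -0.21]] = [[0.24, -1.27], [-0.86, 0.45]]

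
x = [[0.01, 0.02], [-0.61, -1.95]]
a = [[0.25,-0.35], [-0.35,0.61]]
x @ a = [[-0.00,0.01], [0.53,-0.98]]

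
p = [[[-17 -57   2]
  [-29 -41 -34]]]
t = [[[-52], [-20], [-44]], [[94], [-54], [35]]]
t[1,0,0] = 94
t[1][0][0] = 94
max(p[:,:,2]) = 2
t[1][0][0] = 94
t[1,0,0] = 94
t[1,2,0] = 35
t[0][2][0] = -44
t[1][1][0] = -54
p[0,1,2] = -34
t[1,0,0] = 94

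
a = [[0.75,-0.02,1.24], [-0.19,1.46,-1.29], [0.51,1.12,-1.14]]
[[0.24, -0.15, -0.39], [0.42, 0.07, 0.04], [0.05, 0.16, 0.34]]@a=[[0.01,-0.66,0.94], [0.32,0.14,0.38], [0.18,0.61,-0.53]]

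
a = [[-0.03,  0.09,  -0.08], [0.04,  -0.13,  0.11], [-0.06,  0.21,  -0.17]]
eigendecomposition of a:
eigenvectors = [[-0.36, 0.85, -0.74],[0.50, -0.17, 0.29],[-0.79, -0.51, 0.61]]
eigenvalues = [-0.33, 0.0, 0.0]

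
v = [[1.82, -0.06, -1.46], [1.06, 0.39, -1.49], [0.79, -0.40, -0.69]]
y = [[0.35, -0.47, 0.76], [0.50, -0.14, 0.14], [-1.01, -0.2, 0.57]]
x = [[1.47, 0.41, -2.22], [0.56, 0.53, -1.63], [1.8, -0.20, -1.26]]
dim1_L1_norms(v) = [3.34, 2.94, 1.88]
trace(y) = 0.78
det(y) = -0.00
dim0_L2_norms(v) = [2.25, 0.56, 2.2]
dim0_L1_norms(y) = [1.86, 0.81, 1.47]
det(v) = -0.48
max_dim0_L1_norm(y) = 1.86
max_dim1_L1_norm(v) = 3.34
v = y + x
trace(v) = 1.52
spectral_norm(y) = 1.23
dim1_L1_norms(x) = [4.1, 2.72, 3.26]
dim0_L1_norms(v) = [3.67, 0.85, 3.64]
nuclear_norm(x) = 4.83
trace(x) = 0.74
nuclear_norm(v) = 4.00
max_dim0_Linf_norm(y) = 1.01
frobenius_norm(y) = 1.61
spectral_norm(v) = 3.12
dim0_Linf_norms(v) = [1.82, 0.4, 1.49]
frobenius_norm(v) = 3.19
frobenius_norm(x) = 3.92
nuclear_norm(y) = 2.27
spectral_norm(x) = 3.78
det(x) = -0.01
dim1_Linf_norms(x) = [2.22, 1.63, 1.8]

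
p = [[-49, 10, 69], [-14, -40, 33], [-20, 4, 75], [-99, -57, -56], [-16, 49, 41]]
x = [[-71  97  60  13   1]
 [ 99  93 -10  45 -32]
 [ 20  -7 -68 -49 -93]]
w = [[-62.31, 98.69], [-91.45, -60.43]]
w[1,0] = -91.45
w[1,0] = -91.45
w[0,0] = -62.31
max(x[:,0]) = 99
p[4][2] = 41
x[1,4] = -32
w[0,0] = -62.31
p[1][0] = -14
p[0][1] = 10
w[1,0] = -91.45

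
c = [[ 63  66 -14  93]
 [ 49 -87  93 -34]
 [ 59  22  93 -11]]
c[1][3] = -34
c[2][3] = -11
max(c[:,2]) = 93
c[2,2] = 93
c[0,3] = 93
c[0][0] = 63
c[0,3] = 93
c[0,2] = -14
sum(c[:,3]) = 48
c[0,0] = 63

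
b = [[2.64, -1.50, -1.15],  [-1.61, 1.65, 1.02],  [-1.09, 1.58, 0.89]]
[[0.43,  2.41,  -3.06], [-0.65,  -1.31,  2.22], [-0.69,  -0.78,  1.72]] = b @ [[-0.27, 0.96, -0.84], [-0.24, 0.41, 0.37], [-0.68, -0.43, 0.25]]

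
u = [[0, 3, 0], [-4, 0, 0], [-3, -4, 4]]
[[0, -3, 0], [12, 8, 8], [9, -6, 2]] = u @ [[-3, -2, -2], [0, -1, 0], [0, -4, -1]]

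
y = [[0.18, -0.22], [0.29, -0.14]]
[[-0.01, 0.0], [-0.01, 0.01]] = y@[[-0.04, 0.06], [0.02, 0.03]]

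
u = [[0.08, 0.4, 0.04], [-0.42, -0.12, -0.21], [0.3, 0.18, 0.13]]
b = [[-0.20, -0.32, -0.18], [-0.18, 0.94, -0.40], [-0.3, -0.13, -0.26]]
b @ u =[[0.06, -0.07, 0.04], [-0.53, -0.26, -0.26], [-0.05, -0.15, -0.02]]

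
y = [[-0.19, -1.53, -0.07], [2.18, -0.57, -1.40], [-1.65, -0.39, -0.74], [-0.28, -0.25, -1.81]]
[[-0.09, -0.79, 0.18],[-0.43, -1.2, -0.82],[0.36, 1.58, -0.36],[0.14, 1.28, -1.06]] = y @ [[-0.21, -0.81, -0.02], [0.09, 0.65, -0.14], [-0.06, -0.67, 0.61]]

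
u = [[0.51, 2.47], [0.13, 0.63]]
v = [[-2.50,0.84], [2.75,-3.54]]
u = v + [[3.01, 1.63], [-2.62, 4.17]]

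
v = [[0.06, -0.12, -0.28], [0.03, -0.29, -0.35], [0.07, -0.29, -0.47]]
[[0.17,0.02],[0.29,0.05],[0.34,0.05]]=v @[[0.31, 0.58], [-0.68, -0.36], [-0.25, 0.21]]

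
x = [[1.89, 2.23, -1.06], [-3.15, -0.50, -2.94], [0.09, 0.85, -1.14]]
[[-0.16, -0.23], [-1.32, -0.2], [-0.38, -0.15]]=x@[[0.31,0.01], [-0.26,-0.08], [0.16,0.07]]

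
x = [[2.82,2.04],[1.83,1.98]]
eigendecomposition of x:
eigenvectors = [[0.79, -0.65], [0.61, 0.76]]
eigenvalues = [4.38, 0.42]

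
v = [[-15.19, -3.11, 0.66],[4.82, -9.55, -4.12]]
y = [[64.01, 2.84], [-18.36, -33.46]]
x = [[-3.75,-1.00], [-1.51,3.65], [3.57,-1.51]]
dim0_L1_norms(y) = [82.37, 36.3]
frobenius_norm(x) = 6.76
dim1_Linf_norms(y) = [64.01, 33.46]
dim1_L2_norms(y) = [64.07, 38.17]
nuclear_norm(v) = 26.76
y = v @ x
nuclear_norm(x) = 9.34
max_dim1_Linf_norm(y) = 64.01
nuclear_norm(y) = 98.70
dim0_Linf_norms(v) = [15.19, 9.55, 4.12]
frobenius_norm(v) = 19.29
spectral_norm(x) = 5.69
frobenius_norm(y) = 74.58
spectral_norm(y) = 67.94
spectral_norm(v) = 16.05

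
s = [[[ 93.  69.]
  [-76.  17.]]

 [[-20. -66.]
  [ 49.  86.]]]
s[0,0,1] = 69.0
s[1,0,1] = -66.0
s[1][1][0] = 49.0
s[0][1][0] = -76.0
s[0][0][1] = 69.0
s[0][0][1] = 69.0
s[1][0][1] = -66.0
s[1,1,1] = 86.0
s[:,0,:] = [[93.0, 69.0], [-20.0, -66.0]]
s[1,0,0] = -20.0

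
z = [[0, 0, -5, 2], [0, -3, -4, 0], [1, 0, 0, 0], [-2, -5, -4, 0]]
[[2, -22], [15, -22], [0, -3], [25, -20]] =z @ [[0, -3], [-5, 2], [0, 4], [1, -1]]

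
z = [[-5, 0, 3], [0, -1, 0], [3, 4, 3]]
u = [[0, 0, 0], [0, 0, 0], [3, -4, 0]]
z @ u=[[9, -12, 0], [0, 0, 0], [9, -12, 0]]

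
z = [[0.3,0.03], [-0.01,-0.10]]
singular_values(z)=[0.3, 0.1]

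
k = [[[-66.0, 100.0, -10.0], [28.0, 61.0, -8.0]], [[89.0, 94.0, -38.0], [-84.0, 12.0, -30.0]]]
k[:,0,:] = [[-66.0, 100.0, -10.0], [89.0, 94.0, -38.0]]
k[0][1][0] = 28.0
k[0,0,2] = -10.0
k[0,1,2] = -8.0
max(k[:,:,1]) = 100.0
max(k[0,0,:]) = 100.0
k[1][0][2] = -38.0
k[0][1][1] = 61.0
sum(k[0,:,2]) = -18.0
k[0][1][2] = -8.0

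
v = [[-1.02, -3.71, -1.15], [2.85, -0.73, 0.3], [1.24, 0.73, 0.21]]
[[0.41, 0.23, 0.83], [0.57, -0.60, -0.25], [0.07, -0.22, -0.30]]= v@[[0.15, -0.17, -0.13], [-0.17, 0.06, -0.18], [0.06, -0.24, -0.03]]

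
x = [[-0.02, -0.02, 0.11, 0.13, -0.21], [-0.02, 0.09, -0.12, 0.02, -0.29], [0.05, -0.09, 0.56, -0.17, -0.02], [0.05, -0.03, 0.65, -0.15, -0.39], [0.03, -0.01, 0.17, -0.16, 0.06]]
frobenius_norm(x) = 1.09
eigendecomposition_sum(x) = [[0.06, -0.13, 0.47, -0.22, 0.29], [-0.03, 0.06, -0.23, 0.1, -0.14], [0.08, -0.19, 0.71, -0.33, 0.43], [0.11, -0.24, 0.90, -0.41, 0.54], [-0.0, 0.00, -0.02, 0.01, -0.01]] + [[-0.06, 0.12, -0.31, 0.30, -0.54], [-0.00, 0.0, -0.01, 0.01, -0.02], [-0.04, 0.09, -0.22, 0.21, -0.39], [-0.08, 0.17, -0.43, 0.41, -0.76], [0.02, -0.04, 0.09, -0.09, 0.16]] + [[-0.01, -0.01, -0.06, 0.05, 0.05], [0.02, 0.03, 0.12, -0.1, -0.11], [0.01, 0.02, 0.06, -0.06, -0.06], [0.03, 0.04, 0.18, -0.15, -0.17], [0.02, 0.02, 0.10, -0.08, -0.09]] + [[-0.0,-0.0,0.0,0.0,-0.01], [-0.02,-0.00,0.00,0.01,-0.02], [-0.00,-0.00,0.0,0.0,-0.01], [-0.01,-0.0,0.00,0.0,-0.01], [-0.00,-0.00,0.00,0.0,-0.01]] + [[-0.00, 0.0, 0.00, -0.0, -0.0], [0.0, -0.0, -0.00, 0.00, 0.01], [0.00, -0.0, -0.00, 0.0, 0.0], [0.00, -0.00, -0.00, 0.00, 0.0], [0.0, -0.0, -0.0, 0.0, 0.0]]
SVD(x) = [[0.14, -0.43, -0.67, 0.41, 0.42], [-0.03, -0.68, 0.53, 0.44, -0.27], [0.58, 0.40, -0.12, 0.51, -0.48], [0.78, -0.31, 0.12, -0.52, 0.11], [0.18, 0.32, 0.49, 0.34, 0.72]] @ diag([0.973931465918048, 0.46425164109591005, 0.1739754496418189, 0.0077475481607734, 0.0006571559180046323]) @ [[0.07, -0.08, 0.91, -0.23, -0.34], [0.08, -0.18, 0.24, -0.31, 0.9], [0.10, 0.37, -0.26, -0.87, -0.17], [-0.91, -0.34, -0.04, -0.23, -0.05], [-0.39, 0.84, 0.24, 0.2, 0.20]]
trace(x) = 0.54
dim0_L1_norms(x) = [0.17, 0.24, 1.61, 0.63, 0.97]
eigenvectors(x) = [[-0.38, -0.53, 0.23, -0.22, -0.3], [0.18, -0.02, -0.48, -0.87, 0.87], [-0.57, -0.38, -0.26, -0.22, 0.24], [-0.71, -0.74, -0.71, -0.31, 0.23], [0.01, 0.16, -0.38, -0.21, 0.21]]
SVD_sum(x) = [[0.01,-0.01,0.13,-0.03,-0.05],  [-0.0,0.00,-0.02,0.01,0.01],  [0.04,-0.05,0.51,-0.13,-0.19],  [0.06,-0.06,0.69,-0.18,-0.26],  [0.01,-0.01,0.16,-0.04,-0.06]] + [[-0.02, 0.04, -0.05, 0.06, -0.18], [-0.02, 0.06, -0.07, 0.1, -0.28], [0.01, -0.03, 0.04, -0.06, 0.17], [-0.01, 0.03, -0.03, 0.04, -0.13], [0.01, -0.03, 0.03, -0.04, 0.13]] + [[-0.01, -0.04, 0.03, 0.10, 0.02], [0.01, 0.03, -0.02, -0.08, -0.02], [-0.00, -0.01, 0.01, 0.02, 0.0], [0.00, 0.01, -0.01, -0.02, -0.00], [0.01, 0.03, -0.02, -0.07, -0.01]] + [[-0.00, -0.0, -0.00, -0.0, -0.0], [-0.0, -0.0, -0.00, -0.00, -0.00], [-0.00, -0.0, -0.00, -0.00, -0.00], [0.00, 0.0, 0.00, 0.00, 0.00], [-0.00, -0.00, -0.0, -0.0, -0.00]] + [[-0.0, 0.00, 0.0, 0.00, 0.0], [0.0, -0.0, -0.0, -0.0, -0.00], [0.00, -0.0, -0.00, -0.00, -0.00], [-0.00, 0.0, 0.0, 0.0, 0.0], [-0.0, 0.0, 0.0, 0.00, 0.0]]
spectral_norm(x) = 0.97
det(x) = -0.00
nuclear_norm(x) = 1.62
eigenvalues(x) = [0.41, 0.3, -0.16, -0.01, -0.0]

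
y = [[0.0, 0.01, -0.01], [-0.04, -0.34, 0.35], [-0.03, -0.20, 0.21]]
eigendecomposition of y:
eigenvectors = [[0.03, -0.44, -0.00], [-0.87, -0.62, 0.71], [-0.49, -0.65, 0.71]]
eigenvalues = [-0.14, -0.0, 0.01]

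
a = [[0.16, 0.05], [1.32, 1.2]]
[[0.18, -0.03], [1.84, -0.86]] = a@[[0.95, 0.01],[0.49, -0.73]]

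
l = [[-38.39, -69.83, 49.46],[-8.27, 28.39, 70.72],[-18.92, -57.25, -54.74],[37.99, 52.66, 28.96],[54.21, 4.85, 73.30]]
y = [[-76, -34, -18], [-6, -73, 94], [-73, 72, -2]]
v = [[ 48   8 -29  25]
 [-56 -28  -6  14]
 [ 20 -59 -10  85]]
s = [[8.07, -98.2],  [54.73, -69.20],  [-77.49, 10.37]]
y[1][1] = -73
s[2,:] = [-77.49, 10.37]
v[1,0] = -56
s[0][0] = 8.07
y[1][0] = -6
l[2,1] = -57.25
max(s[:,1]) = 10.37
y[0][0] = -76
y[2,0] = -73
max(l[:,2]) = 73.3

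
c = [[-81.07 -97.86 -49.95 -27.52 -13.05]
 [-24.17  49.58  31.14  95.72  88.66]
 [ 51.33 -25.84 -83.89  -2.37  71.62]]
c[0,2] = -49.95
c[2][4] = 71.62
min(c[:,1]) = -97.86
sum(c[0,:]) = -269.45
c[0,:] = [-81.07, -97.86, -49.95, -27.52, -13.05]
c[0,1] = -97.86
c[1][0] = -24.17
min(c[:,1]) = -97.86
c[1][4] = 88.66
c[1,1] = 49.58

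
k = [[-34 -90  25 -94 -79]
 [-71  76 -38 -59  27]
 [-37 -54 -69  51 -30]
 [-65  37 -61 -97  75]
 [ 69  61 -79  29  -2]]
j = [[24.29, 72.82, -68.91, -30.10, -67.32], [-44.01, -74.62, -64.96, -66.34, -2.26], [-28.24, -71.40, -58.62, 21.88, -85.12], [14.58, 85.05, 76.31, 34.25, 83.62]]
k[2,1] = -54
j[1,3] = -66.34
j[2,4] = -85.12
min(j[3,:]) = 14.58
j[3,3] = 34.25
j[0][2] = -68.91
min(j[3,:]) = 14.58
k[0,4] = -79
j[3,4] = 83.62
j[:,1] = [72.82, -74.62, -71.4, 85.05]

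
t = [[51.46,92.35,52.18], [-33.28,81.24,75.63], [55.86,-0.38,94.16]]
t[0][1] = 92.35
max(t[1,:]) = 81.24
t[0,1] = 92.35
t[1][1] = 81.24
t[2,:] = [55.86, -0.38, 94.16]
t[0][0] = 51.46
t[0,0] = 51.46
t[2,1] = -0.38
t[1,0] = -33.28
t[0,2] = 52.18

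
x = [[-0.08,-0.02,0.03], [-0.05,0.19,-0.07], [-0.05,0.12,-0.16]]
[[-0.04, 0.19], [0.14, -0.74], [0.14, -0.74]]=x@[[0.13, -0.66], [0.61, -3.18], [-0.47, 2.45]]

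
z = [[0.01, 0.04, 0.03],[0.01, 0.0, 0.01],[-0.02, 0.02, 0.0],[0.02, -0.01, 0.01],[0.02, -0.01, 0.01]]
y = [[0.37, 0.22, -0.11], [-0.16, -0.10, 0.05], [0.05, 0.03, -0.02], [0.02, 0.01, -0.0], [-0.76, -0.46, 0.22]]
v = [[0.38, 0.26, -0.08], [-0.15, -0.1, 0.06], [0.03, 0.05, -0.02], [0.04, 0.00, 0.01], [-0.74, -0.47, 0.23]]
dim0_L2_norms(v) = [0.85, 0.55, 0.25]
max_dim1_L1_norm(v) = 1.44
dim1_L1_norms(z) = [0.08, 0.02, 0.04, 0.04, 0.04]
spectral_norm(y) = 1.04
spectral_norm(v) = 1.04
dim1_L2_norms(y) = [0.44, 0.2, 0.06, 0.02, 0.92]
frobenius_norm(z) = 0.07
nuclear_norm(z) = 0.10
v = z + y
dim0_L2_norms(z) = [0.04, 0.05, 0.03]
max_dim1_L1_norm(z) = 0.08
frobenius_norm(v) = 1.04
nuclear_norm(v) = 1.12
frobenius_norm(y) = 1.04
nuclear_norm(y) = 1.05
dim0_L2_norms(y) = [0.86, 0.52, 0.25]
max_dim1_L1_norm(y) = 1.44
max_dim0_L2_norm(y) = 0.86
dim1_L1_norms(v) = [0.72, 0.31, 0.1, 0.05, 1.44]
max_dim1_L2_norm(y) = 0.92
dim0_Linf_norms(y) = [0.76, 0.46, 0.22]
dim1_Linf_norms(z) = [0.04, 0.01, 0.02, 0.02, 0.02]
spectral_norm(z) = 0.05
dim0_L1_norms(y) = [1.36, 0.82, 0.4]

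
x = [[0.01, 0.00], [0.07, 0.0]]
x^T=[[0.01, 0.07],  [0.00, 0.00]]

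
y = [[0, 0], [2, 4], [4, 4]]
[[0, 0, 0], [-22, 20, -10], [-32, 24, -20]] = y @ [[-5, 2, -5], [-3, 4, 0]]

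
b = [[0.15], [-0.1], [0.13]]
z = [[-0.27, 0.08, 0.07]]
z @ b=[[-0.04]]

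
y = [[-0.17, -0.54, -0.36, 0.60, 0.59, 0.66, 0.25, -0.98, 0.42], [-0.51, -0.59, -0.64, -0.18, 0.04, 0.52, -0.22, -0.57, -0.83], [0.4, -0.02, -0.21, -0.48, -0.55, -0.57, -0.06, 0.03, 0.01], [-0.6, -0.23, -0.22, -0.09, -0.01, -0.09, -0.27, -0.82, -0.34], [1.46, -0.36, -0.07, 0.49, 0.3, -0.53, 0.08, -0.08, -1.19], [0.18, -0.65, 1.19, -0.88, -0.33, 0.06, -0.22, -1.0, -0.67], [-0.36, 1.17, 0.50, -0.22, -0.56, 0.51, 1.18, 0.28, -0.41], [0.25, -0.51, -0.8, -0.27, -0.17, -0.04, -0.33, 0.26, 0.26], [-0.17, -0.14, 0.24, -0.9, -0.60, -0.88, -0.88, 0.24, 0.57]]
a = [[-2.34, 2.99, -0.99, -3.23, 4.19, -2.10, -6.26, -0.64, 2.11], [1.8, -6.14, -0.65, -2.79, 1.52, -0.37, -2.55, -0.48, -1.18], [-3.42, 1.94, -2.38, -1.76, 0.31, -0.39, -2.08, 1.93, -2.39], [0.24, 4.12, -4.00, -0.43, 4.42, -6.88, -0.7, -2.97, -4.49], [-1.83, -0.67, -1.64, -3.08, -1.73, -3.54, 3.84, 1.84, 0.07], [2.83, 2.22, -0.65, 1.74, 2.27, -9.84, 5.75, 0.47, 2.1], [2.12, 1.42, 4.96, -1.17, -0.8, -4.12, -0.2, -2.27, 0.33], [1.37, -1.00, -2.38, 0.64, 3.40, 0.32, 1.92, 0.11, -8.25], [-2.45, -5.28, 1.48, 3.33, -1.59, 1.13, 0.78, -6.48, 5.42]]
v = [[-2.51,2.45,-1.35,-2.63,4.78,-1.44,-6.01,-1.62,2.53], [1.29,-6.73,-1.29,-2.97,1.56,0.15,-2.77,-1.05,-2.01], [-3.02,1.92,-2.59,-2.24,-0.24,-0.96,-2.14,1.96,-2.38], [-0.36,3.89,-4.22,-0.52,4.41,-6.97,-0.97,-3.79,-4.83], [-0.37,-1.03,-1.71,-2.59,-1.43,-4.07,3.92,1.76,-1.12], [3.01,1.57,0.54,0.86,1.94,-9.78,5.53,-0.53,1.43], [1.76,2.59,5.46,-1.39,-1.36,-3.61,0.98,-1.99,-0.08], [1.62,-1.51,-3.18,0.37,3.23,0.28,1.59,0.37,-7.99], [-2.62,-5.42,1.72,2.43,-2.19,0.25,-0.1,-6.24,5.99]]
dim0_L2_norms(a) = [6.65, 10.18, 7.66, 6.85, 7.9, 13.41, 10.13, 8.0, 11.56]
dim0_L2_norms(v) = [6.24, 10.58, 8.61, 6.04, 8.23, 13.3, 9.94, 8.27, 11.94]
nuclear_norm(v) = 72.55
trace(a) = -17.53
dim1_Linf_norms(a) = [6.26, 6.14, 3.42, 6.88, 3.84, 9.84, 4.96, 8.25, 6.48]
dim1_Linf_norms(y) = [0.98, 0.83, 0.57, 0.82, 1.46, 1.19, 1.18, 0.8, 0.9]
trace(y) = 1.31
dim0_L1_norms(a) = [18.4, 25.78, 19.13, 18.17, 20.23, 28.69, 24.08, 17.19, 26.34]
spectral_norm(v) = 16.58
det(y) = -0.00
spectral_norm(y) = 2.51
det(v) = 8997283.37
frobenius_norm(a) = 28.21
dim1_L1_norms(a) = [24.85, 17.48, 16.6, 28.25, 18.24, 27.87, 17.39, 19.39, 27.94]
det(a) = 14430886.88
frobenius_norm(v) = 28.56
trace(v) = -16.22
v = a + y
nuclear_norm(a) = 72.70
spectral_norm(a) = 16.61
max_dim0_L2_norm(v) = 13.3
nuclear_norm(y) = 12.14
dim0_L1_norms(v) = [16.56, 27.11, 22.06, 16.0, 21.14, 27.51, 24.01, 19.31, 28.36]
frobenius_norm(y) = 4.97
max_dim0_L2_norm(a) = 13.41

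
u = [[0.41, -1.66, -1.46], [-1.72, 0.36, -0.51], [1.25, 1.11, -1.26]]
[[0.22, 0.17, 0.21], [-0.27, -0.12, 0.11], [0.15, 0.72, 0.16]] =u@[[0.15, 0.18, -0.02],  [-0.07, 0.16, 0.00],  [-0.03, -0.25, -0.15]]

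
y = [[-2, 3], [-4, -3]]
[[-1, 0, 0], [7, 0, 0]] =y @ [[-1, 0, 0], [-1, 0, 0]]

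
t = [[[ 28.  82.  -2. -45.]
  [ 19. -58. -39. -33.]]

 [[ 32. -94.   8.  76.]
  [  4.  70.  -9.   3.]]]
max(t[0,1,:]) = 19.0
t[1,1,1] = 70.0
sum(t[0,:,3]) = -78.0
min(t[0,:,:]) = -58.0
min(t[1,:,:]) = -94.0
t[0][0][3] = -45.0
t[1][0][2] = 8.0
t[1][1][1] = 70.0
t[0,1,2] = -39.0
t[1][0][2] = 8.0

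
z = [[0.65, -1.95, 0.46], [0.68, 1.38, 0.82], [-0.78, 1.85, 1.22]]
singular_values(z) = [3.21, 1.36, 0.93]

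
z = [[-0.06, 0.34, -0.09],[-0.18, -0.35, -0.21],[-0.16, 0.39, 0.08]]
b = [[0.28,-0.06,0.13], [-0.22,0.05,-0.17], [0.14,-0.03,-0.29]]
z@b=[[-0.1, 0.02, -0.04], [-0.00, -0.0, 0.1], [-0.12, 0.03, -0.11]]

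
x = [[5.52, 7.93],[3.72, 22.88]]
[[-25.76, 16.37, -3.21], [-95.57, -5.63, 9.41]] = x @ [[1.74,4.33,-1.53], [-4.46,-0.95,0.66]]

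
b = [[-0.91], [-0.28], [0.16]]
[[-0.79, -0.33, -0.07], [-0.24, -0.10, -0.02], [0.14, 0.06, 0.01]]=b @ [[0.87, 0.36, 0.08]]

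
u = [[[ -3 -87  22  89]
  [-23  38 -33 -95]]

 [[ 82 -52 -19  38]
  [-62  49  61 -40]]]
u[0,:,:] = [[-3, -87, 22, 89], [-23, 38, -33, -95]]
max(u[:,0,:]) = 89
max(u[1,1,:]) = 61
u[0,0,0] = -3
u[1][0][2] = -19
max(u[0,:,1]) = 38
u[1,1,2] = 61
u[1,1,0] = -62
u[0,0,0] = -3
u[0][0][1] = -87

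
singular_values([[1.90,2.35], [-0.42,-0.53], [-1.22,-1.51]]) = [3.65, 0.01]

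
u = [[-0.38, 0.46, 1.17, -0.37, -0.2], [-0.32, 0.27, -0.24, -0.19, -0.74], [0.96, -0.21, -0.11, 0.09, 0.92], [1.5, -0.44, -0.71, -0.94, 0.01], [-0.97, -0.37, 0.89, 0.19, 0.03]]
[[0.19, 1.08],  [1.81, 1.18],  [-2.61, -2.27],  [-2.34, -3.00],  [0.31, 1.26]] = u @ [[-0.81,-1.20], [0.77,0.72], [-0.39,0.29], [1.11,0.71], [-1.97,-1.09]]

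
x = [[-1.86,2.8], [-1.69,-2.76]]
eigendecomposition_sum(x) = [[(-0.93+1.31j), (1.4+1.52j)], [(-0.85-0.92j), -1.38+0.82j]] + [[-0.93-1.31j, 1.40-1.52j],[-0.85+0.92j, -1.38-0.82j]]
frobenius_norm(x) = 4.67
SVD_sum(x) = [[-0.17,2.9], [0.16,-2.65]] + [[-1.69, -0.10], [-1.85, -0.11]]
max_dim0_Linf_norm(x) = 2.8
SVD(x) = [[-0.74, 0.67], [0.67, 0.74]] @ diag([3.9357096326446435, 2.506688988986898]) @ [[0.06, -1.0], [-1.00, -0.06]]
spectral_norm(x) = 3.94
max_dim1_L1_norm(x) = 4.66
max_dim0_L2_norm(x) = 3.93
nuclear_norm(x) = 6.44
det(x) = 9.87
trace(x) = -4.62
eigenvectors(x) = [[(0.79+0j), 0.79-0.00j],[-0.13+0.60j, -0.13-0.60j]]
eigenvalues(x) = [(-2.31+2.13j), (-2.31-2.13j)]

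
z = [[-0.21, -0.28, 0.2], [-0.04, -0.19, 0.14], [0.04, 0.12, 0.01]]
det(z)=0.003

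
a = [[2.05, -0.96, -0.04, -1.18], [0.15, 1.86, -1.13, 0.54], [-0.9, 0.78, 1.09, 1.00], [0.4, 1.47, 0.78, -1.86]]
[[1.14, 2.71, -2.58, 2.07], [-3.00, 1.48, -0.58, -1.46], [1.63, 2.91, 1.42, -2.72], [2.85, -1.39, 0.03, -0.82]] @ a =[[5.89, 4.98, -4.31, -6.31], [-5.99, 3.03, -3.32, 6.47], [1.41, 0.96, -3.93, 6.13], [5.28, -6.50, 0.85, -2.56]]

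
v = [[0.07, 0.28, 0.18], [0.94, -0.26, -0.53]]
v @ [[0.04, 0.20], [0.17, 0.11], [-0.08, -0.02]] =[[0.04,0.04], [0.04,0.17]]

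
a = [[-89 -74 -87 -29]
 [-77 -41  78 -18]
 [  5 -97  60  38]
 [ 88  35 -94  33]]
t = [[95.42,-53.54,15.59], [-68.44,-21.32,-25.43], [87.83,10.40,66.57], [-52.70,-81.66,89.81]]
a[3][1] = 35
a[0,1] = -74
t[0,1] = -53.54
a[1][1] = -41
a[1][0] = -77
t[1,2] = -25.43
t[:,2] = [15.59, -25.43, 66.57, 89.81]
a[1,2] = 78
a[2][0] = 5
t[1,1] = -21.32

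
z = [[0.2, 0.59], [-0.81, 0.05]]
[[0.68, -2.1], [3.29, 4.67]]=z @[[-3.91, -5.86], [2.47, -1.58]]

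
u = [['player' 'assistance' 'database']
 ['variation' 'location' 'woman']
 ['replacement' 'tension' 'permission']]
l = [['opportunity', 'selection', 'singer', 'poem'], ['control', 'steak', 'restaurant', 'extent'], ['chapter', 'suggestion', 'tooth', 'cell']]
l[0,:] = ['opportunity', 'selection', 'singer', 'poem']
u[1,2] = 'woman'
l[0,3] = 'poem'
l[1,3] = 'extent'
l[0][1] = 'selection'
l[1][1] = 'steak'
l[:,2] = ['singer', 'restaurant', 'tooth']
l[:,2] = ['singer', 'restaurant', 'tooth']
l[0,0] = 'opportunity'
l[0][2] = 'singer'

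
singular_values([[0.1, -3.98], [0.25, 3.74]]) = [5.46, 0.25]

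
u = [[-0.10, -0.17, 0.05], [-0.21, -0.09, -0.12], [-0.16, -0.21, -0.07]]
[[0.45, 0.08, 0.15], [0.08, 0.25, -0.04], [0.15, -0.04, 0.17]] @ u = [[-0.09, -0.12, 0.0], [-0.05, -0.03, -0.02], [-0.03, -0.06, 0.0]]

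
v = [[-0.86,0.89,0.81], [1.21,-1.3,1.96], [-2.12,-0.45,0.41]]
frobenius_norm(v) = 3.75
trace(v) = -1.75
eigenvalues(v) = [(-2.32+0j), (0.28+1.73j), (0.28-1.73j)]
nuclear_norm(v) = 6.16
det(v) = -7.11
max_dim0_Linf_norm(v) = 2.12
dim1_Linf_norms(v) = [0.89, 1.96, 2.12]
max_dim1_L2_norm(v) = 2.64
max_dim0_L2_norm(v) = 2.59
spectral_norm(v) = 2.80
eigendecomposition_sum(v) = [[(-0.87-0j), (0.66-0j), (-0.22+0j)], [1.77+0.00j, -1.35+0.00j, 0.45-0.00j], [(-0.38-0j), (0.29-0j), -0.10+0.00j]] + [[0.00+0.55j,(0.11+0.24j),(0.51-0.17j)], [(-0.28+0.72j),(0.03+0.37j),(0.76+0.05j)], [-0.87-0.00j,-0.37+0.17j,0.25+0.81j]] + [[-0.55j, 0.11-0.24j, (0.51+0.17j)],[(-0.28-0.72j), 0.03-0.37j, (0.76-0.05j)],[(-0.87+0j), (-0.37-0.17j), 0.25-0.81j]]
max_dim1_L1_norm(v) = 4.47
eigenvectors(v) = [[0.43+0.00j, (0.01+0.43j), (0.01-0.43j)], [(-0.88+0j), (-0.21+0.56j), -0.21-0.56j], [(0.19+0j), (-0.67+0j), (-0.67-0j)]]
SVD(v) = [[-0.24, -0.37, -0.90],  [0.85, -0.53, -0.0],  [-0.48, -0.76, 0.44]] @ diag([2.798636345263752, 2.212899600490907, 1.1485686592955342]) @ [[0.8, -0.39, 0.45],[0.58, 0.32, -0.75],[-0.15, -0.86, -0.48]]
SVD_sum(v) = [[-0.54, 0.26, -0.3],[1.89, -0.93, 1.07],[-1.07, 0.52, -0.60]] + [[-0.48, -0.26, 0.62], [-0.69, -0.38, 0.89], [-0.98, -0.54, 1.26]] + [[0.15,0.89,0.50], [0.00,0.0,0.00], [-0.08,-0.44,-0.25]]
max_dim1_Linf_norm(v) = 2.12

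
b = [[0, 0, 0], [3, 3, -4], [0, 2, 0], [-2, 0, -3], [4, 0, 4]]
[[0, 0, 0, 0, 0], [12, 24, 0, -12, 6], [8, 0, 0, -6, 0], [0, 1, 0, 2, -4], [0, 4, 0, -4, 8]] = b @[[0, 4, 0, -1, 2], [4, 0, 0, -3, 0], [0, -3, 0, 0, 0]]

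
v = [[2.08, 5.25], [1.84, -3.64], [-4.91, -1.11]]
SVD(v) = [[0.81, -0.18], [-0.31, 0.68], [-0.5, -0.71]] @ diag([6.9189924652976185, 5.098219617195278]) @ [[0.52, 0.86], [0.86, -0.52]]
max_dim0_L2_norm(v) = 6.48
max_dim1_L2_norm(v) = 5.65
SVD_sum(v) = [[2.87,4.77], [-1.12,-1.86], [-1.8,-2.98]] + [[-0.79,0.48], [2.96,-1.78], [-3.11,1.87]]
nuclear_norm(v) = 12.02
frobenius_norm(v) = 8.59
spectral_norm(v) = 6.92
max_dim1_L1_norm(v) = 7.33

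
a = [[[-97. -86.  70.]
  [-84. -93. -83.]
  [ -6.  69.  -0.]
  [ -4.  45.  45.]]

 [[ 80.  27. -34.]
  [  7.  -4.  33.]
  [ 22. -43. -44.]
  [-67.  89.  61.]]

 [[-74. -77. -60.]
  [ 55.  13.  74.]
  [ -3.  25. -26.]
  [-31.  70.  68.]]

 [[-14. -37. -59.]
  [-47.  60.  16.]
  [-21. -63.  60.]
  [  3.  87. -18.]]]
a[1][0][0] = 80.0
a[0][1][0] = -84.0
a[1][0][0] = 80.0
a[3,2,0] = -21.0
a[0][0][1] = -86.0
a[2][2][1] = 25.0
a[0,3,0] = -4.0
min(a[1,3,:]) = -67.0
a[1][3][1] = 89.0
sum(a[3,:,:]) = -33.0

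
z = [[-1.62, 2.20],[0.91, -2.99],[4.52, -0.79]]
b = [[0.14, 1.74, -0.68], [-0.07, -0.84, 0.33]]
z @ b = [[-0.38, -4.67, 1.83], [0.34, 4.1, -1.61], [0.69, 8.53, -3.33]]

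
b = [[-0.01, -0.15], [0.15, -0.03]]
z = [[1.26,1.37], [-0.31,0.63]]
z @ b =[[0.19,-0.23], [0.1,0.03]]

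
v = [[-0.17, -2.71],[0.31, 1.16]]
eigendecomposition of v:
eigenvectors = [[0.95+0.00j, (0.95-0j)], [-0.23-0.22j, -0.23+0.22j]]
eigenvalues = [(0.49+0.63j), (0.49-0.63j)]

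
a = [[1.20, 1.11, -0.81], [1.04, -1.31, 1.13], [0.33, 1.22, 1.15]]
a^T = [[1.2, 1.04, 0.33], [1.11, -1.31, 1.22], [-0.81, 1.13, 1.15]]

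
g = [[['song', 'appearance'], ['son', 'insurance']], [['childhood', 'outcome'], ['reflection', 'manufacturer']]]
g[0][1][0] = 'son'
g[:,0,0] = ['song', 'childhood']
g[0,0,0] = 'song'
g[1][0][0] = 'childhood'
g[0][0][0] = 'song'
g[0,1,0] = 'son'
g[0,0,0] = 'song'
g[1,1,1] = 'manufacturer'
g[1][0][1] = 'outcome'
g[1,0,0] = 'childhood'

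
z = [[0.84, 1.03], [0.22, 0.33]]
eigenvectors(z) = [[0.96, -0.79],[0.27, 0.61]]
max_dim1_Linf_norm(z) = 1.03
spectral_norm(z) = 1.39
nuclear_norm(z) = 1.42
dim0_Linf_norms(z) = [0.84, 1.03]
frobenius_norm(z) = 1.39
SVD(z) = [[-0.96,-0.28], [-0.28,0.96]] @ diag([1.3865309918023847, 0.03649395527338617]) @ [[-0.63, -0.78], [-0.78, 0.63]]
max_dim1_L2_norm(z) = 1.33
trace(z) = 1.17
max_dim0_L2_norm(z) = 1.08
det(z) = 0.05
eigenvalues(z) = [1.13, 0.04]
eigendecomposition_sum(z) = [[0.83, 1.07],[0.23, 0.30]] + [[0.01, -0.04], [-0.01, 0.03]]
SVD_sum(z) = [[0.83, 1.04],[0.25, 0.31]] + [[0.01,-0.01], [-0.03,0.02]]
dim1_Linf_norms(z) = [1.03, 0.33]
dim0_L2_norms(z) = [0.87, 1.08]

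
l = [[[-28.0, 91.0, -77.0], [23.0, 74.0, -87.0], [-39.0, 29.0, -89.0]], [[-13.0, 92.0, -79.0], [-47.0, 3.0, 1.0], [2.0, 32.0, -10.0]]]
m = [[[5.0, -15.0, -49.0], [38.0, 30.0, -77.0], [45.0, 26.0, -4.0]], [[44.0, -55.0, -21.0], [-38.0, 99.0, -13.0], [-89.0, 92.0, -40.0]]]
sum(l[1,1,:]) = -43.0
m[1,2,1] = 92.0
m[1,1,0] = -38.0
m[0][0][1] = -15.0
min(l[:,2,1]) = 29.0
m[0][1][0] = 38.0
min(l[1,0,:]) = -79.0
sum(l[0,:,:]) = -103.0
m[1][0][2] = -21.0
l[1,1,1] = 3.0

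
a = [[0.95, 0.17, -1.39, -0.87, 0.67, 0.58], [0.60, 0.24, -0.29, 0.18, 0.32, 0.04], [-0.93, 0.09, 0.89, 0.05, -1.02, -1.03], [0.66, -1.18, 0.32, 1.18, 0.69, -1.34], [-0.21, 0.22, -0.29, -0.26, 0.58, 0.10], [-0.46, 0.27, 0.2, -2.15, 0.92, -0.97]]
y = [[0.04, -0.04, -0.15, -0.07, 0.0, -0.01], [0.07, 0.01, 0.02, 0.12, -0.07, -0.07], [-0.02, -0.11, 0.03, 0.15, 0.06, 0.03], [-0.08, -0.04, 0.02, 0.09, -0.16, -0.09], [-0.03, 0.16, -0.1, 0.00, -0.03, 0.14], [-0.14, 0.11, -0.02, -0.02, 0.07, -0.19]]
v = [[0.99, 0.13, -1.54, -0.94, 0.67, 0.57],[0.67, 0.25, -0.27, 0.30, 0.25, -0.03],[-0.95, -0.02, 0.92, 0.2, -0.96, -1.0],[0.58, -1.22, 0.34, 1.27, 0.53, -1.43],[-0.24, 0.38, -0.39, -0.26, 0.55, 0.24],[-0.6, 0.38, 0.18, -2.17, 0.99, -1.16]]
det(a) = 1.84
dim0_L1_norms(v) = [4.03, 2.38, 3.64, 5.14, 3.95, 4.43]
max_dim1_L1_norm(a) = 5.37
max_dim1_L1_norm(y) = 0.55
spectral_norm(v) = 3.24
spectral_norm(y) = 0.30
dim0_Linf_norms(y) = [0.14, 0.16, 0.15, 0.15, 0.16, 0.19]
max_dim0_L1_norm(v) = 5.14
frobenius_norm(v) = 4.87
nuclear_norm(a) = 9.33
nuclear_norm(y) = 1.23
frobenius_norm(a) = 4.66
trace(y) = -0.05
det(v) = 2.88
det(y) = -0.00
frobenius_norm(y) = 0.53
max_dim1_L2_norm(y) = 0.27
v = y + a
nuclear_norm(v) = 9.79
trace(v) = 2.82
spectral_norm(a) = 3.03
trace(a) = 2.87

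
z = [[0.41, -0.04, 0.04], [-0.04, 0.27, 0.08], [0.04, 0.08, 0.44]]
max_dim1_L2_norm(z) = 0.45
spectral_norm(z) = 0.48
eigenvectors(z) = [[0.27, 0.90, 0.35], [0.89, -0.38, 0.27], [-0.38, -0.24, 0.89]]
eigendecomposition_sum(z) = [[0.02,0.05,-0.02], [0.05,0.18,-0.07], [-0.02,-0.07,0.03]] + [[0.33, -0.14, -0.09], [-0.14, 0.06, 0.04], [-0.09, 0.04, 0.02]] + [[0.06, 0.05, 0.15], [0.05, 0.04, 0.12], [0.15, 0.12, 0.38]]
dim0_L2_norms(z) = [0.41, 0.28, 0.45]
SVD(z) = [[-0.35, -0.90, 0.27], [-0.27, 0.38, 0.89], [-0.89, 0.24, -0.38]] @ diag([0.48024422689960344, 0.41611134726412874, 0.22364442583626792]) @ [[-0.35, -0.27, -0.89], [-0.90, 0.38, 0.24], [0.27, 0.89, -0.38]]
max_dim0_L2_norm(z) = 0.45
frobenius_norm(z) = 0.67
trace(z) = 1.12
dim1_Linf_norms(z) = [0.41, 0.27, 0.44]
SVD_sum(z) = [[0.06, 0.05, 0.15], [0.05, 0.04, 0.12], [0.15, 0.12, 0.38]] + [[0.33, -0.14, -0.09], [-0.14, 0.06, 0.04], [-0.09, 0.04, 0.02]] + [[0.02,0.05,-0.02], [0.05,0.18,-0.07], [-0.02,-0.07,0.03]]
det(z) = 0.04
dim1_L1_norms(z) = [0.49, 0.39, 0.56]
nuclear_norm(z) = 1.12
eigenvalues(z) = [0.22, 0.42, 0.48]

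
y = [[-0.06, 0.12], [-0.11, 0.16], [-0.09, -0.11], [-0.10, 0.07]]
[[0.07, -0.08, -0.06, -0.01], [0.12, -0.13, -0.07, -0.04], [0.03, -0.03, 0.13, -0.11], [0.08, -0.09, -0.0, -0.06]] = y @ [[-0.64, 0.7, -0.52, 0.82], [0.29, -0.31, -0.80, 0.32]]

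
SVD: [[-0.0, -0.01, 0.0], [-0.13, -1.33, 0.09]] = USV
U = [[-0.01, -1.0], [-1.00, 0.01]]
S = [1.34, 0.0]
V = [[0.10, 0.99, -0.07], [-0.82, 0.12, 0.57]]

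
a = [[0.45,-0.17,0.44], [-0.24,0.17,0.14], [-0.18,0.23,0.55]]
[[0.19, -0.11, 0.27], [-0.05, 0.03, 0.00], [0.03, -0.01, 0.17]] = a @ [[0.23, -0.09, 0.16],  [-0.09, 0.13, -0.10],  [0.16, -0.10, 0.41]]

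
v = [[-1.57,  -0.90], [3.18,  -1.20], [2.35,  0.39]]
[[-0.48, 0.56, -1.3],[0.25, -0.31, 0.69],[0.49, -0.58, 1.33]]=v @[[0.17, -0.2, 0.46], [0.24, -0.27, 0.64]]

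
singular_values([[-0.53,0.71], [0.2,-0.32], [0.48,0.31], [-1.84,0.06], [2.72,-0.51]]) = [3.41, 0.82]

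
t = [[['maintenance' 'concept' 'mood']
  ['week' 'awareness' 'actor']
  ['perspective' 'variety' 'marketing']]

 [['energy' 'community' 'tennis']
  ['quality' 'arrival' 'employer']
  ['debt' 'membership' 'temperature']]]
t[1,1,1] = 'arrival'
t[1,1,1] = 'arrival'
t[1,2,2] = 'temperature'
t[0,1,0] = 'week'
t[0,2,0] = 'perspective'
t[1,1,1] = 'arrival'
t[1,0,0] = 'energy'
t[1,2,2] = 'temperature'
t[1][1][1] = 'arrival'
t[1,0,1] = 'community'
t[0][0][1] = 'concept'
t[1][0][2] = 'tennis'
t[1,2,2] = 'temperature'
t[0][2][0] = 'perspective'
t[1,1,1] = 'arrival'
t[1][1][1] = 'arrival'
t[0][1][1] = 'awareness'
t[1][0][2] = 'tennis'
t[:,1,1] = ['awareness', 'arrival']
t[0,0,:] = ['maintenance', 'concept', 'mood']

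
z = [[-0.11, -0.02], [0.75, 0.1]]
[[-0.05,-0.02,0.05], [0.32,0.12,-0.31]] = z @[[0.28, 0.11, -0.27], [1.08, 0.37, -1.03]]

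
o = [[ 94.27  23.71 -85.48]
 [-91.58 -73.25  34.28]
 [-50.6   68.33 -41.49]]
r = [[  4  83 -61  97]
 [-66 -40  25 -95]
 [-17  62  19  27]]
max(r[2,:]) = 62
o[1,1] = -73.25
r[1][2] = 25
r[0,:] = [4, 83, -61, 97]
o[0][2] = -85.48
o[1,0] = -91.58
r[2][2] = 19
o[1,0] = -91.58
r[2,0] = -17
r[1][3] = -95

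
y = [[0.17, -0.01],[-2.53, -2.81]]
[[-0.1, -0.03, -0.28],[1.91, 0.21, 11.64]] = y @ [[-0.61, -0.15, -1.78], [-0.13, 0.06, -2.54]]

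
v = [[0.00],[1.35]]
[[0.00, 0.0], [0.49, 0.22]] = v@[[0.36,0.16]]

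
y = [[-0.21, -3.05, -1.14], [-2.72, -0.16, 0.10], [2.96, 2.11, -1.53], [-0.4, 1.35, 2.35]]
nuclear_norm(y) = 10.40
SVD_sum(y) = [[-1.46, -1.20, 0.28], [-1.67, -1.38, 0.33], [2.91, 2.40, -0.57], [0.15, 0.12, -0.03]] + [[0.98,  -1.61,  -1.79], [-0.38,  0.62,  0.69], [0.32,  -0.53,  -0.59], [-0.98,  1.61,  1.79]] + [[0.27, -0.24, 0.36], [-0.67, 0.6, -0.91], [-0.27, 0.25, -0.37], [0.43, -0.39, 0.59]]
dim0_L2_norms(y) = [4.05, 3.95, 3.03]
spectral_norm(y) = 4.80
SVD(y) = [[-0.4, 0.66, 0.3], [-0.46, -0.25, -0.76], [0.79, 0.22, -0.31], [0.04, -0.67, 0.49]] @ diag([4.79841606255473, 3.9059181949980357, 1.6908005040808505]) @ [[0.76, 0.63, -0.15], [0.38, -0.62, -0.69], [0.52, -0.47, 0.71]]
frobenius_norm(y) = 6.41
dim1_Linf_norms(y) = [3.05, 2.72, 2.96, 2.35]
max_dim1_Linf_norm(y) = 3.05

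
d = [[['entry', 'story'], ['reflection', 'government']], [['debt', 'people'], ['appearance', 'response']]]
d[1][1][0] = 'appearance'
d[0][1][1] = 'government'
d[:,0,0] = ['entry', 'debt']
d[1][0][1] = 'people'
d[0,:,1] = ['story', 'government']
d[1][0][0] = 'debt'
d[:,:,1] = [['story', 'government'], ['people', 'response']]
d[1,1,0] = 'appearance'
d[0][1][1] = 'government'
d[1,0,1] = 'people'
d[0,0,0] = 'entry'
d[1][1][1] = 'response'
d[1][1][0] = 'appearance'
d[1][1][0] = 'appearance'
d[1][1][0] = 'appearance'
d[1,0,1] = 'people'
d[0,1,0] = 'reflection'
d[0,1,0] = 'reflection'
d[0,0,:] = ['entry', 'story']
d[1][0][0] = 'debt'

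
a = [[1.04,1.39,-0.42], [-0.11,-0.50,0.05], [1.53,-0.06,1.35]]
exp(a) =[[1.79,1.68,-1.17], [-0.06,0.55,0.12], [4.49,1.91,2.84]]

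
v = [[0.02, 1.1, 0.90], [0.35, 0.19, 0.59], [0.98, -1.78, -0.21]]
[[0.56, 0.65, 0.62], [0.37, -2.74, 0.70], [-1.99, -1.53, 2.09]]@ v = [[0.85, -0.36, 0.76], [-0.27, -1.36, -1.43], [1.47, -6.2, -3.13]]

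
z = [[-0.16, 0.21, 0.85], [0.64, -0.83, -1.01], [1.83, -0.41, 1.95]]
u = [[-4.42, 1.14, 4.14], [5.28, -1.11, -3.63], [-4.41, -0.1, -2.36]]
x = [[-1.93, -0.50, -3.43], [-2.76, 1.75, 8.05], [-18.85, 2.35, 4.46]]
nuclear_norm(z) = 4.53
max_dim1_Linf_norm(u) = 5.28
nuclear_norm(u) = 13.74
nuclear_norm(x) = 28.24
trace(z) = 0.96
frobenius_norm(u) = 10.26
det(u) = 0.03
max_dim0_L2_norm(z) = 2.35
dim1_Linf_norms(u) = [4.42, 5.28, 4.41]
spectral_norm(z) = 2.76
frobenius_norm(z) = 3.20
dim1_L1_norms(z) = [1.22, 2.48, 4.19]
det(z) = 0.74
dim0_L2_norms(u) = [8.18, 1.59, 5.99]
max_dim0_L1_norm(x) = 23.54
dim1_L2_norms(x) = [3.97, 8.69, 19.51]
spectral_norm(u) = 9.21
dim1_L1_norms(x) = [5.86, 12.56, 25.66]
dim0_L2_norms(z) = [1.95, 0.95, 2.35]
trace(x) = 4.28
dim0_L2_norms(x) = [19.15, 2.97, 9.82]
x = z @ u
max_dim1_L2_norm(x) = 19.51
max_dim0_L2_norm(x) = 19.15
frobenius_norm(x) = 21.72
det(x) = 0.26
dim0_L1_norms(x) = [23.54, 4.6, 15.94]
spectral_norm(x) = 20.17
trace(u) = -7.89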